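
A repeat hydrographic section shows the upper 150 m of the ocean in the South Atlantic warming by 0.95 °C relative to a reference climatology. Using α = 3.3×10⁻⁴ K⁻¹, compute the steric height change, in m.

Δh ≈ 0.047 m

Δh = αΔT·H = 3.3×10⁻⁴ × 0.95 × 150 = 0.047025 m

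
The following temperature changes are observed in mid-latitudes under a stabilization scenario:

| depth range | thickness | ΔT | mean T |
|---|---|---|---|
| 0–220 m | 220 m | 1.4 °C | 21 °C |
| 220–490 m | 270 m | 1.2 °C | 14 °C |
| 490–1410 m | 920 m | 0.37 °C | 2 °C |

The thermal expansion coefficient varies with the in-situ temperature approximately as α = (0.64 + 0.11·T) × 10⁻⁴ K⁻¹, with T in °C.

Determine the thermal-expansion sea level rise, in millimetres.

Layer 1: α = (0.64 + 0.11×21)×10⁻⁴ = 2.95×10⁻⁴ K⁻¹
Layer 2: α = (0.64 + 0.11×14)×10⁻⁴ = 2.18×10⁻⁴ K⁻¹
Layer 3: α = (0.64 + 0.11×2)×10⁻⁴ = 0.86×10⁻⁴ K⁻¹
2.95×10⁻⁴ × 1.4 × 220 = 0.09086 m
220–490 m: 2.18×10⁻⁴ × 1.2 × 270 = 0.070632 m
490–1410 m: 0.37 × 0.86×10⁻⁴ × 920 = 0.0292744 m
Δh = 0.09086 + 0.070632 + 0.0292744 = 0.1907664 m

about 191 mm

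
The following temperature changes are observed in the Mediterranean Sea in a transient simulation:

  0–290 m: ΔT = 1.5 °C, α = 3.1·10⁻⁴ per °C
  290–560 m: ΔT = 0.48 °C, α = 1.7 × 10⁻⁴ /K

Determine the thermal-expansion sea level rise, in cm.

3.1×10⁻⁴ × 1.5 × 290 = 0.13485 m
290–560 m: 0.48 × 1.7×10⁻⁴ × 270 = 0.022032 m
Δh = 0.13485 + 0.022032 = 0.156882 m

Δh = 15.7 cm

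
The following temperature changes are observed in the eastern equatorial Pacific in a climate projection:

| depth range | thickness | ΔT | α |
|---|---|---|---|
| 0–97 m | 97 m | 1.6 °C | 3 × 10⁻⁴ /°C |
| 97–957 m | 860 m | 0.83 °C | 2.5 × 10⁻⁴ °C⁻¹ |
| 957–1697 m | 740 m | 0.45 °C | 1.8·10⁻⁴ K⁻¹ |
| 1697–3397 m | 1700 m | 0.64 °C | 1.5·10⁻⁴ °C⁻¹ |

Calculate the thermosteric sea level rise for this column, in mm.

Δh ≈ 448 mm

1.6 × 3×10⁻⁴ × 97 = 0.04656 m
2.5×10⁻⁴ × 860 × 0.83 = 0.17845 m
957–1697 m: 740 × 0.45 × 1.8×10⁻⁴ = 0.05994 m
Layer 4: 1700 × 0.64 × 1.5×10⁻⁴ = 0.16320 m
Δh = 0.04656 + 0.17845 + 0.05994 + 0.16320 = 0.44815 m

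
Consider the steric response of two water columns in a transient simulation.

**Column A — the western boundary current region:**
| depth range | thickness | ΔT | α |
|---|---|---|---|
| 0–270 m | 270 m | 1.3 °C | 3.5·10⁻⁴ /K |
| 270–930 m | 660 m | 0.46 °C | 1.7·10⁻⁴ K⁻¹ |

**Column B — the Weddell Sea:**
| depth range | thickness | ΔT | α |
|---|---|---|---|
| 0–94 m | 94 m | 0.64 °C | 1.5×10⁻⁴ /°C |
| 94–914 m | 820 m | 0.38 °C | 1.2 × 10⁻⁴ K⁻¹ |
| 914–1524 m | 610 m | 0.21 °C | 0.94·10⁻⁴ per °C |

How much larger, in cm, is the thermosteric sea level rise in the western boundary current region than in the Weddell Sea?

Δh_A − Δh_B ≈ 12 cm

A Layer 1: 270 × 1.3 × 3.5×10⁻⁴ = 0.12285 m
A Layer 2: 660 × 1.7×10⁻⁴ × 0.46 = 0.051612 m
A total: 0.174462 m
B 0–94 m: 0.64 × 94 × 1.5×10⁻⁴ = 0.009024 m
B 94–914 m: 0.38 × 1.2×10⁻⁴ × 820 = 0.037392 m
B Layer 3: 0.21 × 0.94×10⁻⁴ × 610 = 0.0120414 m
B total: 0.0584574 m
Difference: 0.174462 − 0.0584574 = 0.1160046 m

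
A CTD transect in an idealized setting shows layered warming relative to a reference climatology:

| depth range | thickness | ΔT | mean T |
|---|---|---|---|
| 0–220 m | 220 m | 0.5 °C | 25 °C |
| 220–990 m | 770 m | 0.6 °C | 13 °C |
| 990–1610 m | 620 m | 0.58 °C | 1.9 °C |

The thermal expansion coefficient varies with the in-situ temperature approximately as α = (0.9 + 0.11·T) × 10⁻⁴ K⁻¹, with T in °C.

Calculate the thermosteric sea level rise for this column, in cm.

Layer 1: α = (0.9 + 0.11×25)×10⁻⁴ = 3.65×10⁻⁴ K⁻¹
Layer 2: α = (0.9 + 0.11×13)×10⁻⁴ = 2.33×10⁻⁴ K⁻¹
Layer 3: α = (0.9 + 0.11×1.9)×10⁻⁴ = 1.109×10⁻⁴ K⁻¹
0–220 m: 0.5 × 220 × 3.65×10⁻⁴ = 0.04015 m
220–990 m: 770 × 2.33×10⁻⁴ × 0.6 = 0.107646 m
620 × 0.58 × 1.109×10⁻⁴ = 0.03987964 m
Δh = 0.04015 + 0.107646 + 0.03987964 = 0.18767564 m ≈ 19 cm

19 cm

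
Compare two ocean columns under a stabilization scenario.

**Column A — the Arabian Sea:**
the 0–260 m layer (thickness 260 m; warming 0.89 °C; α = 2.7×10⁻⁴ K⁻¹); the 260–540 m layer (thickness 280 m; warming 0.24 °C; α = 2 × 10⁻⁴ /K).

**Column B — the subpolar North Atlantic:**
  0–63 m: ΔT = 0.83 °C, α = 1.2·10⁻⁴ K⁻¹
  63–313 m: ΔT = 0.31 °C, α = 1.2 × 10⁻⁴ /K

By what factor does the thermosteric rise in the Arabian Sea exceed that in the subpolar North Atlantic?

a factor of 4.9

A 0–260 m: 0.89 × 260 × 2.7×10⁻⁴ = 0.062478 m
A Layer 2: 2×10⁻⁴ × 280 × 0.24 = 0.01344 m
A total: 0.075918 m
B 0.83 × 63 × 1.2×10⁻⁴ = 0.0062748 m
B 1.2×10⁻⁴ × 0.31 × 250 = 0.00930 m
B total: 0.0155748 m
Ratio: 0.075918 / 0.0155748 ≈ 4.874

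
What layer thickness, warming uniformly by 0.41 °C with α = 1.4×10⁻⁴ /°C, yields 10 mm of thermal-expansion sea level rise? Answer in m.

H = Δh/(αΔT) = 0.01 / (1.4×10⁻⁴ × 0.41) ≈ 174.2 m

H ≈ 174 m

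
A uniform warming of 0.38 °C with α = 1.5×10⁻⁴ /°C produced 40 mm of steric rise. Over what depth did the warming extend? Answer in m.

700 m

H = Δh/(αΔT) = 0.04 / (1.5×10⁻⁴ × 0.38) ≈ 701.8 m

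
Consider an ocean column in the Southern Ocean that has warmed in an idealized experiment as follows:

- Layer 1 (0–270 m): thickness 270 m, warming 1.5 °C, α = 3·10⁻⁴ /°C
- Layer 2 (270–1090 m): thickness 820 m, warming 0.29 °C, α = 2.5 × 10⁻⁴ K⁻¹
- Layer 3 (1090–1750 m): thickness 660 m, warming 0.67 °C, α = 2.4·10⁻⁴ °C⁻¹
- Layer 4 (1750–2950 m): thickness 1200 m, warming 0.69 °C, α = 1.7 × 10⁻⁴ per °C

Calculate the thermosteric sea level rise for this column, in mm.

0–270 m: 1.5 × 270 × 3×10⁻⁴ = 0.12150 m
0.29 × 2.5×10⁻⁴ × 820 = 0.05945 m
1090–1750 m: 2.4×10⁻⁴ × 0.67 × 660 = 0.106128 m
1750–2950 m: 1.7×10⁻⁴ × 1200 × 0.69 = 0.14076 m
Δh = 0.12150 + 0.05945 + 0.106128 + 0.14076 = 0.427838 m

428 mm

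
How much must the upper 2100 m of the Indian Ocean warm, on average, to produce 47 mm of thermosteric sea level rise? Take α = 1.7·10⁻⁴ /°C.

ΔT ≈ 0.132 °C

ΔT = Δh/(αH) = 0.047 / (1.7×10⁻⁴ × 2100) ≈ 0.1317 °C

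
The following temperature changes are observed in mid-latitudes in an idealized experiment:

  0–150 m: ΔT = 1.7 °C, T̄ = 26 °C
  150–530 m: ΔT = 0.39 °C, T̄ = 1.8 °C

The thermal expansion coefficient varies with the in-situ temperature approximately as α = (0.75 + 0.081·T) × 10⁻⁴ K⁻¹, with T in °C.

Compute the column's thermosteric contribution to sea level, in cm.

Layer 1: α = (0.75 + 0.081×26)×10⁻⁴ = 2.856×10⁻⁴ K⁻¹
Layer 2: α = (0.75 + 0.081×1.8)×10⁻⁴ = 0.8958×10⁻⁴ K⁻¹
0–150 m: 2.856×10⁻⁴ × 1.7 × 150 = 0.072828 m
Layer 2: 0.8958×10⁻⁴ × 380 × 0.39 = 0.013275756 m
Δh = 0.072828 + 0.013275756 = 0.086103756 m ≈ 8.6 cm

about 8.6 cm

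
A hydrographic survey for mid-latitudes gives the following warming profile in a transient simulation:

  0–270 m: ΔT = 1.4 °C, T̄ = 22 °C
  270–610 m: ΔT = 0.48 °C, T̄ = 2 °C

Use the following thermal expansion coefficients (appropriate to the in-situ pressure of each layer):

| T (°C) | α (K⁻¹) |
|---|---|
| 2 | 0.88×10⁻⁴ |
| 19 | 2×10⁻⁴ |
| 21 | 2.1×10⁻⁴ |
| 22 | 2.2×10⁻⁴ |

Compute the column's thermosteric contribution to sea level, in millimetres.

about 97.5 mm

Layer 1 at 22 °C → α = 2.2×10⁻⁴ K⁻¹
Layer 2 at 2 °C → α = 0.88×10⁻⁴ K⁻¹
270 × 2.2×10⁻⁴ × 1.4 = 0.08316 m
0.88×10⁻⁴ × 340 × 0.48 = 0.0143616 m
Δh = 0.08316 + 0.0143616 = 0.0975216 m ≈ 97.5 mm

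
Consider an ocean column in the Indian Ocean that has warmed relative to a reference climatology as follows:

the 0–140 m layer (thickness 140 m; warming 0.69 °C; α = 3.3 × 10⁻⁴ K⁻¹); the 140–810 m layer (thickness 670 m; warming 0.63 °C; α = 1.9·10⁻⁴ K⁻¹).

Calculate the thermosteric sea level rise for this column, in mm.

Δh = 110 mm

140 × 3.3×10⁻⁴ × 0.69 = 0.031878 m
1.9×10⁻⁴ × 0.63 × 670 = 0.080199 m
Δh = 0.031878 + 0.080199 = 0.112077 m ≈ 110 mm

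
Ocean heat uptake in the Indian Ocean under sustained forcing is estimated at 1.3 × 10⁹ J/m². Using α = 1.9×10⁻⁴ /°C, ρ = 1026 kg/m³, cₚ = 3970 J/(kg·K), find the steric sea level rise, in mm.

Δh = 60.6 mm

Δh = αQ/(ρcₚ) = 1.9×10⁻⁴ × 1.3×10⁹ / (1026 × 3970) ≈ 0.06064 m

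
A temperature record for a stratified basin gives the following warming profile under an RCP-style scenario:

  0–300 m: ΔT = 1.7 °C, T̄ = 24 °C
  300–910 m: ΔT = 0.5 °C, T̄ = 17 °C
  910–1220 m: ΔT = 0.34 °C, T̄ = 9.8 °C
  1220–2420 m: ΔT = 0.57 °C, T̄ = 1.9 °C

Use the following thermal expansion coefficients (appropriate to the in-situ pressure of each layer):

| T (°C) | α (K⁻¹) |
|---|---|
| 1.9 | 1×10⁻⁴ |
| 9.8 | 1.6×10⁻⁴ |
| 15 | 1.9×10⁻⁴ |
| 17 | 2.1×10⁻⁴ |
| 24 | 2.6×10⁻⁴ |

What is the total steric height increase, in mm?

Layer 1 at 24 °C → α = 2.6×10⁻⁴ K⁻¹
Layer 2 at 17 °C → α = 2.1×10⁻⁴ K⁻¹
Layer 3 at 9.8 °C → α = 1.6×10⁻⁴ K⁻¹
Layer 4 at 1.9 °C → α = 1×10⁻⁴ K⁻¹
0–300 m: 2.6×10⁻⁴ × 1.7 × 300 = 0.13260 m
Layer 2: 610 × 2.1×10⁻⁴ × 0.5 = 0.06405 m
Layer 3: 0.34 × 1.6×10⁻⁴ × 310 = 0.016864 m
Layer 4: 1×10⁻⁴ × 0.57 × 1200 = 0.06840 m
Δh = 0.13260 + 0.06405 + 0.016864 + 0.06840 = 0.281914 m

about 282 mm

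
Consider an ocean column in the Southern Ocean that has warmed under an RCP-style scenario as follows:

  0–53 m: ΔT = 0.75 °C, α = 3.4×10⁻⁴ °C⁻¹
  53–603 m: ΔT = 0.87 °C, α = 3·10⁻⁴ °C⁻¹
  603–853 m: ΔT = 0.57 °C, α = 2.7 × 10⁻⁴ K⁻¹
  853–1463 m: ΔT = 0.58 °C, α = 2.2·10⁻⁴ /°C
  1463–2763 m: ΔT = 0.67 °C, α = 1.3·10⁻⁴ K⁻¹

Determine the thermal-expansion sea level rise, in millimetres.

0–53 m: 0.75 × 53 × 3.4×10⁻⁴ = 0.013515 m
53–603 m: 3×10⁻⁴ × 550 × 0.87 = 0.14355 m
Layer 3: 0.57 × 2.7×10⁻⁴ × 250 = 0.038475 m
Layer 4: 2.2×10⁻⁴ × 0.58 × 610 = 0.077836 m
1463–2763 m: 0.67 × 1300 × 1.3×10⁻⁴ = 0.11323 m
Δh = 0.013515 + 0.14355 + 0.038475 + 0.077836 + 0.11323 = 0.386606 m

Δh = 387 mm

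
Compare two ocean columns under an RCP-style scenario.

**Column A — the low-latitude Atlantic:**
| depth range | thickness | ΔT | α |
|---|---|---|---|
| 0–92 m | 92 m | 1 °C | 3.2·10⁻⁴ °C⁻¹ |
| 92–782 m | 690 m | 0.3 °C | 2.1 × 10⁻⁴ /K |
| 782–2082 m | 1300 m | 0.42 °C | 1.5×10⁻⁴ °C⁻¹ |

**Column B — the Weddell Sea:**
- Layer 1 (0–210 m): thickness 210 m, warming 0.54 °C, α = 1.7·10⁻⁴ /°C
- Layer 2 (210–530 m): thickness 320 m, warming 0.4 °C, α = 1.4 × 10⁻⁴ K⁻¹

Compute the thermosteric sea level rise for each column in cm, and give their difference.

A 3.2×10⁻⁴ × 92 × 1 = 0.02944 m
A Layer 2: 2.1×10⁻⁴ × 690 × 0.3 = 0.04347 m
A 1300 × 0.42 × 1.5×10⁻⁴ = 0.08190 m
A total: 0.15481 m
B 1.7×10⁻⁴ × 210 × 0.54 = 0.019278 m
B 0.4 × 1.4×10⁻⁴ × 320 = 0.01792 m
B total: 0.037198 m
Difference: 0.15481 − 0.037198 = 0.117612 m

Δh_A ≈ 15 cm, Δh_B ≈ 3.7 cm; difference ≈ 12 cm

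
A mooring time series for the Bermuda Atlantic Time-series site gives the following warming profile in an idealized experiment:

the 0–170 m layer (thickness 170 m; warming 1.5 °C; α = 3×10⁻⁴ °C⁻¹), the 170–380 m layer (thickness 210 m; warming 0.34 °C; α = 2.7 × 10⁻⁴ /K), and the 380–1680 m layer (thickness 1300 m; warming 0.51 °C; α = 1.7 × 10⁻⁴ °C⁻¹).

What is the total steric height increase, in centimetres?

3×10⁻⁴ × 170 × 1.5 = 0.07650 m
2.7×10⁻⁴ × 0.34 × 210 = 0.019278 m
Layer 3: 1.7×10⁻⁴ × 1300 × 0.51 = 0.11271 m
Δh = 0.07650 + 0.019278 + 0.11271 = 0.208488 m ≈ 20.8 cm

Δh ≈ 20.8 cm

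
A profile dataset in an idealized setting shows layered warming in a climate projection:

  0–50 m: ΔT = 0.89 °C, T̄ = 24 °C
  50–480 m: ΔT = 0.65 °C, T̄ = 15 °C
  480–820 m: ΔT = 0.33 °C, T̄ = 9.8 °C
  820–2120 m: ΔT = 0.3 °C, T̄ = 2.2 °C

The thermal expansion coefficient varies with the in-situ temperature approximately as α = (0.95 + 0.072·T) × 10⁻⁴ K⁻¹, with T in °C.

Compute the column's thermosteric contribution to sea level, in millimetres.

Layer 1: α = (0.95 + 0.072×24)×10⁻⁴ = 2.678×10⁻⁴ K⁻¹
Layer 2: α = (0.95 + 0.072×15)×10⁻⁴ = 2.03×10⁻⁴ K⁻¹
Layer 3: α = (0.95 + 0.072×9.8)×10⁻⁴ = 1.6556×10⁻⁴ K⁻¹
Layer 4: α = (0.95 + 0.072×2.2)×10⁻⁴ = 1.1084×10⁻⁴ K⁻¹
50 × 2.678×10⁻⁴ × 0.89 = 0.0119171 m
Layer 2: 2.03×10⁻⁴ × 0.65 × 430 = 0.0567385 m
Layer 3: 0.33 × 340 × 1.6556×10⁻⁴ = 0.018575832 m
820–2120 m: 0.3 × 1.1084×10⁻⁴ × 1300 = 0.0432276 m
Δh = 0.0119171 + 0.0567385 + 0.018575832 + 0.0432276 = 0.130459032 m

130 mm of thermosteric rise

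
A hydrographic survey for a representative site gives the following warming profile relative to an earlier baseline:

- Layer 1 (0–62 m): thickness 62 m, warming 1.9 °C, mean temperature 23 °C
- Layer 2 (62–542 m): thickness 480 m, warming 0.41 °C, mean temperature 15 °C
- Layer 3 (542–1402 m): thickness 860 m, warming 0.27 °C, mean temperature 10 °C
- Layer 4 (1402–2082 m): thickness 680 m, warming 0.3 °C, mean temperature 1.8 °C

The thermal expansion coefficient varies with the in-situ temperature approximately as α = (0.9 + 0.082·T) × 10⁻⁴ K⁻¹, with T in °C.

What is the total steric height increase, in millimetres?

Δh = 140 mm

Layer 1: α = (0.9 + 0.082×23)×10⁻⁴ = 2.786×10⁻⁴ K⁻¹
Layer 2: α = (0.9 + 0.082×15)×10⁻⁴ = 2.13×10⁻⁴ K⁻¹
Layer 3: α = (0.9 + 0.082×10)×10⁻⁴ = 1.72×10⁻⁴ K⁻¹
Layer 4: α = (0.9 + 0.082×1.8)×10⁻⁴ = 1.0476×10⁻⁴ K⁻¹
Layer 1: 2.786×10⁻⁴ × 62 × 1.9 = 0.03281908 m
62–542 m: 480 × 0.41 × 2.13×10⁻⁴ = 0.0419184 m
542–1402 m: 0.27 × 1.72×10⁻⁴ × 860 = 0.0399384 m
Layer 4: 680 × 0.3 × 1.0476×10⁻⁴ = 0.02137104 m
Δh = 0.03281908 + 0.0419184 + 0.0399384 + 0.02137104 = 0.13604692 m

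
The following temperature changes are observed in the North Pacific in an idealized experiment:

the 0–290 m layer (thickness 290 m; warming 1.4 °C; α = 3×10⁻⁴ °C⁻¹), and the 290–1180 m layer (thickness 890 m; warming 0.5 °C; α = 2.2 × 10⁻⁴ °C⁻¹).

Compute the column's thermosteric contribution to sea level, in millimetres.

0–290 m: 3×10⁻⁴ × 290 × 1.4 = 0.12180 m
890 × 0.5 × 2.2×10⁻⁴ = 0.09790 m
Δh = 0.12180 + 0.09790 = 0.21970 m ≈ 220 mm

about 220 mm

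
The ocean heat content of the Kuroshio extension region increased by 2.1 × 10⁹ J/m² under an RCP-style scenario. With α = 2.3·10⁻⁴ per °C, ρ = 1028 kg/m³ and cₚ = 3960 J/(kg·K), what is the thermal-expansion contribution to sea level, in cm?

Δh = αQ/(ρcₚ) = 2.3×10⁻⁴ × 2.1×10⁹ / (1028 × 3960) ≈ 0.11865 m

Δh ≈ 12 cm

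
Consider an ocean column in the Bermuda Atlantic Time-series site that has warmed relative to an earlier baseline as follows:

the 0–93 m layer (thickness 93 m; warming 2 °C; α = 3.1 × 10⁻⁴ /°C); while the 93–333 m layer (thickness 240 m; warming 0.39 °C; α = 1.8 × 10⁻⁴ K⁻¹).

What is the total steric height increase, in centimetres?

3.1×10⁻⁴ × 2 × 93 = 0.05766 m
93–333 m: 240 × 0.39 × 1.8×10⁻⁴ = 0.016848 m
Δh = 0.05766 + 0.016848 = 0.074508 m

about 7.5 cm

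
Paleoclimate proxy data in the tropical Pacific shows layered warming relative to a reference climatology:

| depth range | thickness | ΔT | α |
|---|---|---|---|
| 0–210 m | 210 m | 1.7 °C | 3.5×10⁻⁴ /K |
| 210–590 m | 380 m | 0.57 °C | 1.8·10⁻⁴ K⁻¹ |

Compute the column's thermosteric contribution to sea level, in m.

Layer 1: 3.5×10⁻⁴ × 210 × 1.7 = 0.12495 m
0.57 × 380 × 1.8×10⁻⁴ = 0.038988 m
Δh = 0.12495 + 0.038988 = 0.163938 m

Δh ≈ 0.164 m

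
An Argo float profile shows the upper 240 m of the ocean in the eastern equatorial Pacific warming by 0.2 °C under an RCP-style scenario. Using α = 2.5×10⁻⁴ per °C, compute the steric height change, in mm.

Δh ≈ 12.0 mm

Δh = αΔT·H = 2.5×10⁻⁴ × 0.2 × 240 = 0.01200 m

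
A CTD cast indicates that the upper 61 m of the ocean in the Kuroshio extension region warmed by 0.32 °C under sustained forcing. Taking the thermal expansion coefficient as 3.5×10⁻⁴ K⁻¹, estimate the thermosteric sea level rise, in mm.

Δh = 6.83 mm

Δh = αΔT·H = 3.5×10⁻⁴ × 0.32 × 61 = 0.006832 m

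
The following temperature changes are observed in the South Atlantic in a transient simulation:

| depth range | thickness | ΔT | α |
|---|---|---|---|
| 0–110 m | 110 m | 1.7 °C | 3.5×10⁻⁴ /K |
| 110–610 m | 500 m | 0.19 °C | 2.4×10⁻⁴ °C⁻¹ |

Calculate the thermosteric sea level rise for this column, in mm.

0–110 m: 3.5×10⁻⁴ × 110 × 1.7 = 0.06545 m
0.19 × 2.4×10⁻⁴ × 500 = 0.02280 m
Δh = 0.06545 + 0.02280 = 0.08825 m ≈ 88 mm

88 mm of thermosteric rise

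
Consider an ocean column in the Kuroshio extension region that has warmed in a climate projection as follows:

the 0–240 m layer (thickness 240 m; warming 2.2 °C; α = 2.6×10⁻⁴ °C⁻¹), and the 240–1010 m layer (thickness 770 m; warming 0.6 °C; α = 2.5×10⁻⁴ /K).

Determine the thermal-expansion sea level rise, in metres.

0.25 m of thermosteric rise

Layer 1: 2.6×10⁻⁴ × 2.2 × 240 = 0.13728 m
770 × 2.5×10⁻⁴ × 0.6 = 0.11550 m
Δh = 0.13728 + 0.11550 = 0.25278 m ≈ 0.25 m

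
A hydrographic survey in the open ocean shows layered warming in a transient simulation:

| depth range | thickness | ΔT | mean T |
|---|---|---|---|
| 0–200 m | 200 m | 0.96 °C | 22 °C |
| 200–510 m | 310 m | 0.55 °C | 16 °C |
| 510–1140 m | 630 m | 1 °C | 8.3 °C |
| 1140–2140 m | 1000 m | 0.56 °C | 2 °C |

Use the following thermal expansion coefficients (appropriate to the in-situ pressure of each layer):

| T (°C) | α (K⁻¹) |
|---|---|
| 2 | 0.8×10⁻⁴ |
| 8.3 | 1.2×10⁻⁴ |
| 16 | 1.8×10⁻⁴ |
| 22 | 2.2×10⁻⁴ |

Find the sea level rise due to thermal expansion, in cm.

Δh = 19.3 cm

Layer 1 at 22 °C → α = 2.2×10⁻⁴ K⁻¹
Layer 2 at 16 °C → α = 1.8×10⁻⁴ K⁻¹
Layer 3 at 8.3 °C → α = 1.2×10⁻⁴ K⁻¹
Layer 4 at 2 °C → α = 0.8×10⁻⁴ K⁻¹
0–200 m: 200 × 2.2×10⁻⁴ × 0.96 = 0.04224 m
0.55 × 1.8×10⁻⁴ × 310 = 0.03069 m
510–1140 m: 1.2×10⁻⁴ × 1 × 630 = 0.07560 m
0.56 × 1000 × 0.8×10⁻⁴ = 0.04480 m
Δh = 0.04224 + 0.03069 + 0.07560 + 0.04480 = 0.19333 m ≈ 19.3 cm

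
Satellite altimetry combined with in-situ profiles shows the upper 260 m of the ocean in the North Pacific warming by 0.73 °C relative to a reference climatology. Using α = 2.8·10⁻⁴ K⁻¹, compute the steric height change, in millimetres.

about 53 mm

Δh = αΔT·H = 2.8×10⁻⁴ × 0.73 × 260 = 0.053144 m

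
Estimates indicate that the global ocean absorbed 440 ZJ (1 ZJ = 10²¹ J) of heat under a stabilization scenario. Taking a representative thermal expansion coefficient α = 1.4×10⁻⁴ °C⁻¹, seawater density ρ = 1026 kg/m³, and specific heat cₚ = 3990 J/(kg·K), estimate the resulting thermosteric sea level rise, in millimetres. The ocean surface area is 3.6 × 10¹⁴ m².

Δh = 41.8 mm

Per unit area: Q = 440×10²¹ / (3.6×10¹⁴) ≈ 1.222×10⁹ J/m²
Δh = αQ/(ρcₚ) = 1.4×10⁻⁴ × 1.222×10⁹ / (1026 × 3990) ≈ 0.041791 m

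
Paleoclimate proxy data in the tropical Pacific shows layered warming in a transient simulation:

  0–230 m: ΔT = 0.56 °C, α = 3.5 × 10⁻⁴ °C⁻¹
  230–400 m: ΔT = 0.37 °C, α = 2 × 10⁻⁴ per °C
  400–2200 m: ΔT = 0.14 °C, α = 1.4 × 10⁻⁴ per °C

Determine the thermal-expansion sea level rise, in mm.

about 92.9 mm

Layer 1: 230 × 0.56 × 3.5×10⁻⁴ = 0.04508 m
230–400 m: 2×10⁻⁴ × 170 × 0.37 = 0.01258 m
1.4×10⁻⁴ × 0.14 × 1800 = 0.03528 m
Δh = 0.04508 + 0.01258 + 0.03528 = 0.09294 m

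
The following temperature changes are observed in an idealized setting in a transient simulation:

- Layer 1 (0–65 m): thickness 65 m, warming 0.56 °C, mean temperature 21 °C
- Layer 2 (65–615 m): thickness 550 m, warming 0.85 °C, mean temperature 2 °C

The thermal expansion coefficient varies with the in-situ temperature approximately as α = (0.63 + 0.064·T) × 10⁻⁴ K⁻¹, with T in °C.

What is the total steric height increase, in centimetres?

Layer 1: α = (0.63 + 0.064×21)×10⁻⁴ = 1.974×10⁻⁴ K⁻¹
Layer 2: α = (0.63 + 0.064×2)×10⁻⁴ = 0.758×10⁻⁴ K⁻¹
65 × 0.56 × 1.974×10⁻⁴ = 0.00718536 m
0.758×10⁻⁴ × 550 × 0.85 = 0.0354365 m
Δh = 0.00718536 + 0.0354365 = 0.04262186 m ≈ 4.26 cm

Δh = 4.26 cm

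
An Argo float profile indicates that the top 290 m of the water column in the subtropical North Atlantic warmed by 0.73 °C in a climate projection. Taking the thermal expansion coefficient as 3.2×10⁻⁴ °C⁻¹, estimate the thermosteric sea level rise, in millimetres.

Δh ≈ 67.7 mm

Δh = αΔT·H = 3.2×10⁻⁴ × 0.73 × 290 = 0.067744 m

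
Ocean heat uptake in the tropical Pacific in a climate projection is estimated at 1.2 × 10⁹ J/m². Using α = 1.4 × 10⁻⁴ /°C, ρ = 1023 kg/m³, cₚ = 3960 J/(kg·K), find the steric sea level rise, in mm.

Δh = αQ/(ρcₚ) = 1.4×10⁻⁴ × 1.2×10⁹ / (1023 × 3960) ≈ 0.04147 m

Δh = 41 mm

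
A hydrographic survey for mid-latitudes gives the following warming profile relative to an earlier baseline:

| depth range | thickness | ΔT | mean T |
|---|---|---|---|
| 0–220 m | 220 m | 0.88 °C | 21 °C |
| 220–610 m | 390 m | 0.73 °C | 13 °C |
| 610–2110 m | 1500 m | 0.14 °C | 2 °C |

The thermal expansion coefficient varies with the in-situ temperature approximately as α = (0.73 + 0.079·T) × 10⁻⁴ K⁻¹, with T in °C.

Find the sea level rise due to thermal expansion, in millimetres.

115 mm

Layer 1: α = (0.73 + 0.079×21)×10⁻⁴ = 2.389×10⁻⁴ K⁻¹
Layer 2: α = (0.73 + 0.079×13)×10⁻⁴ = 1.757×10⁻⁴ K⁻¹
Layer 3: α = (0.73 + 0.079×2)×10⁻⁴ = 0.888×10⁻⁴ K⁻¹
0–220 m: 0.88 × 220 × 2.389×10⁻⁴ = 0.04625104 m
Layer 2: 390 × 1.757×10⁻⁴ × 0.73 = 0.05002179 m
Layer 3: 1500 × 0.14 × 0.888×10⁻⁴ = 0.018648 m
Δh = 0.04625104 + 0.05002179 + 0.018648 = 0.11492083 m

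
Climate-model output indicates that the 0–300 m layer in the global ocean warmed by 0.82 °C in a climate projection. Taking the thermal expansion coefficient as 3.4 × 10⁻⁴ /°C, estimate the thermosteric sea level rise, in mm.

83.6 mm of thermosteric rise

Δh = αΔT·H = 3.4×10⁻⁴ × 0.82 × 300 = 0.08364 m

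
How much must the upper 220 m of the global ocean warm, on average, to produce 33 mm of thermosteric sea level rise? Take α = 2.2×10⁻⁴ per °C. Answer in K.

ΔT ≈ 0.682 K

ΔT = Δh/(αH) = 0.033 / (2.2×10⁻⁴ × 220) ≈ 0.6818 K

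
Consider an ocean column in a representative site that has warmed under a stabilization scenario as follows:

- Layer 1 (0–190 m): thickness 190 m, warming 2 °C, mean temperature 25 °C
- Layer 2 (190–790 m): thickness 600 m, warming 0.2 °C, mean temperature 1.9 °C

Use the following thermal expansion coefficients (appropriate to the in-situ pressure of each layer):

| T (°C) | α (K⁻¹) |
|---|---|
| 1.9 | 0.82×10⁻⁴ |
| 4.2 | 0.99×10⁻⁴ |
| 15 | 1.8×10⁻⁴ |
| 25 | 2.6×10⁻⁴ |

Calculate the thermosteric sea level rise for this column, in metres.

Layer 1 at 25 °C → α = 2.6×10⁻⁴ K⁻¹
Layer 2 at 1.9 °C → α = 0.82×10⁻⁴ K⁻¹
Layer 1: 2.6×10⁻⁴ × 2 × 190 = 0.09880 m
190–790 m: 0.82×10⁻⁴ × 600 × 0.2 = 0.00984 m
Δh = 0.09880 + 0.00984 = 0.10864 m

0.109 m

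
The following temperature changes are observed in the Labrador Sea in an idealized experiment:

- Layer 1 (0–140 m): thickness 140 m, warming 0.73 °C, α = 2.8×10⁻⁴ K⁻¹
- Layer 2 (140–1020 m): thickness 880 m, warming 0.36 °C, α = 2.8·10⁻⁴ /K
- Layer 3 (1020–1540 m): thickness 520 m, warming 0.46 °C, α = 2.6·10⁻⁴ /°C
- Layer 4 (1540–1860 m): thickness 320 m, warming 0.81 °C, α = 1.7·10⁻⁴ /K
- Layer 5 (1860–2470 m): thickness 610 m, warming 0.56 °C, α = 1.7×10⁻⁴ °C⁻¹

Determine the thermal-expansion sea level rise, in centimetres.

Layer 1: 0.73 × 2.8×10⁻⁴ × 140 = 0.028616 m
2.8×10⁻⁴ × 880 × 0.36 = 0.088704 m
1020–1540 m: 2.6×10⁻⁴ × 520 × 0.46 = 0.062192 m
Layer 4: 0.81 × 320 × 1.7×10⁻⁴ = 0.044064 m
Layer 5: 610 × 0.56 × 1.7×10⁻⁴ = 0.058072 m
Δh = 0.028616 + 0.088704 + 0.062192 + 0.044064 + 0.058072 = 0.281648 m

about 28.2 cm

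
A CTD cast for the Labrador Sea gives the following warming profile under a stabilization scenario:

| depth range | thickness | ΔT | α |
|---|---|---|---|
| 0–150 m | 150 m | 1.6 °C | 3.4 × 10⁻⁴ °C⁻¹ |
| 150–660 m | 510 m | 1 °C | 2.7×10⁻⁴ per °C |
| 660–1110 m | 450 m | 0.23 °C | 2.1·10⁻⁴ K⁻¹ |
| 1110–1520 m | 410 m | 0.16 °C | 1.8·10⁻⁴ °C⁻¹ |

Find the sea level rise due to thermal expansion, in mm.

0–150 m: 3.4×10⁻⁴ × 150 × 1.6 = 0.08160 m
Layer 2: 510 × 1 × 2.7×10⁻⁴ = 0.13770 m
660–1110 m: 450 × 0.23 × 2.1×10⁻⁴ = 0.021735 m
Layer 4: 0.16 × 1.8×10⁻⁴ × 410 = 0.011808 m
Δh = 0.08160 + 0.13770 + 0.021735 + 0.011808 = 0.252843 m

253 mm of thermosteric rise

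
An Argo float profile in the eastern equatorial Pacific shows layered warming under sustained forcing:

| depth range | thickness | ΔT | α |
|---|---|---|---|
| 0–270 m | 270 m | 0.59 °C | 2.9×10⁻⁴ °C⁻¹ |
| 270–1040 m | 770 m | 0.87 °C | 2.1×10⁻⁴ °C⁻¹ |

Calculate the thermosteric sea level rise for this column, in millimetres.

2.9×10⁻⁴ × 0.59 × 270 = 0.046197 m
Layer 2: 770 × 2.1×10⁻⁴ × 0.87 = 0.140679 m
Δh = 0.046197 + 0.140679 = 0.186876 m ≈ 187 mm

187 mm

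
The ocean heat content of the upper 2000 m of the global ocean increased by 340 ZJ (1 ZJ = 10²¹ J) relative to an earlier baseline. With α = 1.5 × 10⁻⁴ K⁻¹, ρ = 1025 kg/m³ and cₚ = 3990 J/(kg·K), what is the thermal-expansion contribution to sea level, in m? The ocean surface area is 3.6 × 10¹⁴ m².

Δh = 0.0346 m

Per unit area: Q = 340×10²¹ / (3.6×10¹⁴) ≈ 9.444×10⁸ J/m²
Δh = αQ/(ρcₚ) = 1.5×10⁻⁴ × 9.444×10⁸ / (1025 × 3990) ≈ 0.034638 m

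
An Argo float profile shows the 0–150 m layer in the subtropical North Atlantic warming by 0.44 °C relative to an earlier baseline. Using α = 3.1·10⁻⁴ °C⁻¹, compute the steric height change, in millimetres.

20 mm of thermosteric rise

Δh = αΔT·H = 3.1×10⁻⁴ × 0.44 × 150 = 0.02046 m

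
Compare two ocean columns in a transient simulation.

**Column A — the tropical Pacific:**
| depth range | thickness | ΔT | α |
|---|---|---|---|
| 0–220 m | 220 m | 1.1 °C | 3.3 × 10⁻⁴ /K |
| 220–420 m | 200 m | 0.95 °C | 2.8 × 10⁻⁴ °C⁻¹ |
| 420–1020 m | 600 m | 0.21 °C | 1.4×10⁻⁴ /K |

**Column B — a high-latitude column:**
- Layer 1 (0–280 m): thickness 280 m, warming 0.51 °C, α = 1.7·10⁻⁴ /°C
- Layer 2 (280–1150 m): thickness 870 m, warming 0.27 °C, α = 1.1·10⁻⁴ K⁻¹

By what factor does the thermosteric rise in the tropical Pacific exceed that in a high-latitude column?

a factor of 3.01

A 0–220 m: 1.1 × 3.3×10⁻⁴ × 220 = 0.07986 m
A 220–420 m: 2.8×10⁻⁴ × 0.95 × 200 = 0.05320 m
A Layer 3: 1.4×10⁻⁴ × 600 × 0.21 = 0.01764 m
A total: 0.15070 m
B 0.51 × 280 × 1.7×10⁻⁴ = 0.024276 m
B Layer 2: 870 × 1.1×10⁻⁴ × 0.27 = 0.025839 m
B total: 0.050115 m
Ratio: 0.15070 / 0.050115 ≈ 3.007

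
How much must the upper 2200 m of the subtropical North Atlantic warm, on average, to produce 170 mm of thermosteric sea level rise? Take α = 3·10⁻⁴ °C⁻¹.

0.258 K

ΔT = Δh/(αH) = 0.17 / (3×10⁻⁴ × 2200) ≈ 0.2576 K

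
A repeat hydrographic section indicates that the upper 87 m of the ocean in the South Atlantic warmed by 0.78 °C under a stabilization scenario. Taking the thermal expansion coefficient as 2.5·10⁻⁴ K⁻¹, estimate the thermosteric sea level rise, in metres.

about 0.017 m

Δh = αΔT·H = 2.5×10⁻⁴ × 0.78 × 87 = 0.016965 m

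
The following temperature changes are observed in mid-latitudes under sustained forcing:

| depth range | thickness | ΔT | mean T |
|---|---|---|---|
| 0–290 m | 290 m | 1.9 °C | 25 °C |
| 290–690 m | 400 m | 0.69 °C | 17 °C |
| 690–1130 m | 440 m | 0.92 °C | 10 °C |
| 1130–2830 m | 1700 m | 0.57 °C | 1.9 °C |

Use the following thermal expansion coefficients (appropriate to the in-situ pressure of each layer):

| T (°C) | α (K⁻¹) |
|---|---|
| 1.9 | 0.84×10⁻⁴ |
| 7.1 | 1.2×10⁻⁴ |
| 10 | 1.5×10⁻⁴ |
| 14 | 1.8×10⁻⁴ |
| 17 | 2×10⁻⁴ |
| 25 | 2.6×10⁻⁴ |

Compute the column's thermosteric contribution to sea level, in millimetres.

Layer 1 at 25 °C → α = 2.6×10⁻⁴ K⁻¹
Layer 2 at 17 °C → α = 2×10⁻⁴ K⁻¹
Layer 3 at 10 °C → α = 1.5×10⁻⁴ K⁻¹
Layer 4 at 1.9 °C → α = 0.84×10⁻⁴ K⁻¹
0–290 m: 290 × 1.9 × 2.6×10⁻⁴ = 0.14326 m
Layer 2: 0.69 × 400 × 2×10⁻⁴ = 0.05520 m
Layer 3: 0.92 × 1.5×10⁻⁴ × 440 = 0.06072 m
1700 × 0.57 × 0.84×10⁻⁴ = 0.081396 m
Δh = 0.14326 + 0.05520 + 0.06072 + 0.081396 = 0.340576 m

Δh = 341 mm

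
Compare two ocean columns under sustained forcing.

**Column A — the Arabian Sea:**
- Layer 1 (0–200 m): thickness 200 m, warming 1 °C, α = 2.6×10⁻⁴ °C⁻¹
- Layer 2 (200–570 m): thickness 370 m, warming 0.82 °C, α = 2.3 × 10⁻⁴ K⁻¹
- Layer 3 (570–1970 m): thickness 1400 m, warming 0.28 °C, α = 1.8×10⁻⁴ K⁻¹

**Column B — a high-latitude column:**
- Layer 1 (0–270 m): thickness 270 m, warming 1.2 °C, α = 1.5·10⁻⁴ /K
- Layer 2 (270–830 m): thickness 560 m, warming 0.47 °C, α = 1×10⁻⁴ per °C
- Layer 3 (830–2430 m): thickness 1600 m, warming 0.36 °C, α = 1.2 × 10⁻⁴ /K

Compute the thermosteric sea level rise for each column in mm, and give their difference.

A: 192 mm; B: 144 mm; difference 48.3 mm

A Layer 1: 1 × 2.6×10⁻⁴ × 200 = 0.05200 m
A 200–570 m: 2.3×10⁻⁴ × 370 × 0.82 = 0.069782 m
A 1400 × 1.8×10⁻⁴ × 0.28 = 0.07056 m
A total: 0.192342 m
B 1.2 × 270 × 1.5×10⁻⁴ = 0.04860 m
B 1×10⁻⁴ × 0.47 × 560 = 0.02632 m
B 830–2430 m: 0.36 × 1600 × 1.2×10⁻⁴ = 0.06912 m
B total: 0.14404 m
Difference: 0.192342 − 0.14404 = 0.048302 m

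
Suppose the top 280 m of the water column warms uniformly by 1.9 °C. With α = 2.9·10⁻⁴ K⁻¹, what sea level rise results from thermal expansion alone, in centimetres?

15.4 cm of thermosteric rise

Δh = αΔT·H = 2.9×10⁻⁴ × 1.9 × 280 = 0.15428 m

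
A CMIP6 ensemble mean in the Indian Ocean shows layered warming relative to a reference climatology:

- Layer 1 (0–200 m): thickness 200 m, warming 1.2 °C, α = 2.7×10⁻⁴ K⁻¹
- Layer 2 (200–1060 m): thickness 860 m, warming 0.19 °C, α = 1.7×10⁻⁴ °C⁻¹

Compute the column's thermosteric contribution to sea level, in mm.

92.6 mm

200 × 1.2 × 2.7×10⁻⁴ = 0.06480 m
Layer 2: 860 × 0.19 × 1.7×10⁻⁴ = 0.027778 m
Δh = 0.06480 + 0.027778 = 0.092578 m ≈ 92.6 mm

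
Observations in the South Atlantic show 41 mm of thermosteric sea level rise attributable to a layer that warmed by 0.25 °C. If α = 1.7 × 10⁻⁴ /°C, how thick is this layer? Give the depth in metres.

H ≈ 960 m

H = Δh/(αΔT) = 0.041 / (1.7×10⁻⁴ × 0.25) ≈ 964.7 m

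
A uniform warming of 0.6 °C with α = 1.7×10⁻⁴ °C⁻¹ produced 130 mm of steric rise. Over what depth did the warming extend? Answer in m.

1300 m

H = Δh/(αΔT) = 0.13 / (1.7×10⁻⁴ × 0.6) ≈ 1275 m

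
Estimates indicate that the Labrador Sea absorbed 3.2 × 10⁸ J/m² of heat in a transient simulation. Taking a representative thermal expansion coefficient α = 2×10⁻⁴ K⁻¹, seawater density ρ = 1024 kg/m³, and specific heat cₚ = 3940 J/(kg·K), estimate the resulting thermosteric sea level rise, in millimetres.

Δh ≈ 15.9 mm

Δh = αQ/(ρcₚ) = 2×10⁻⁴ × 3.2×10⁸ / (1024 × 3940) ≈ 0.015863 m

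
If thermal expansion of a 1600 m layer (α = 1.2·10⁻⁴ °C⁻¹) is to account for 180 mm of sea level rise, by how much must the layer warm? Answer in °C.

0.94 °C

ΔT = Δh/(αH) = 0.18 / (1.2×10⁻⁴ × 1600) = 0.9375 °C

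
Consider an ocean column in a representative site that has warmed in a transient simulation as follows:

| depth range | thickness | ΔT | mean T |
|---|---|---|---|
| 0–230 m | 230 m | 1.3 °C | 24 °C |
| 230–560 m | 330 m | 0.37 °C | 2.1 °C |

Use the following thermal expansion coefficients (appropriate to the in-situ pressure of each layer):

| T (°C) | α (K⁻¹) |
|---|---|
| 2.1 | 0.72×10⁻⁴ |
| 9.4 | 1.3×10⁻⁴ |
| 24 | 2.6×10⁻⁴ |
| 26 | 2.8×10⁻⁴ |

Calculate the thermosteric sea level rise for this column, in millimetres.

Layer 1 at 24 °C → α = 2.6×10⁻⁴ K⁻¹
Layer 2 at 2.1 °C → α = 0.72×10⁻⁴ K⁻¹
Layer 1: 2.6×10⁻⁴ × 1.3 × 230 = 0.07774 m
230–560 m: 330 × 0.72×10⁻⁴ × 0.37 = 0.0087912 m
Δh = 0.07774 + 0.0087912 = 0.0865312 m ≈ 87 mm

87 mm of thermosteric rise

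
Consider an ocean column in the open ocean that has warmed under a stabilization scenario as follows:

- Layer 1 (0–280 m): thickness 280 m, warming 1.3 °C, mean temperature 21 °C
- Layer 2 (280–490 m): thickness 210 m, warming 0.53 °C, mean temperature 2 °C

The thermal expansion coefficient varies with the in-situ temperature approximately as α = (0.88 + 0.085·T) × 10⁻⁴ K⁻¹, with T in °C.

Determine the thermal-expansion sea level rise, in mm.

109 mm of thermosteric rise

Layer 1: α = (0.88 + 0.085×21)×10⁻⁴ = 2.665×10⁻⁴ K⁻¹
Layer 2: α = (0.88 + 0.085×2)×10⁻⁴ = 1.05×10⁻⁴ K⁻¹
1.3 × 2.665×10⁻⁴ × 280 = 0.097006 m
Layer 2: 210 × 1.05×10⁻⁴ × 0.53 = 0.0116865 m
Δh = 0.097006 + 0.0116865 = 0.1086925 m ≈ 109 mm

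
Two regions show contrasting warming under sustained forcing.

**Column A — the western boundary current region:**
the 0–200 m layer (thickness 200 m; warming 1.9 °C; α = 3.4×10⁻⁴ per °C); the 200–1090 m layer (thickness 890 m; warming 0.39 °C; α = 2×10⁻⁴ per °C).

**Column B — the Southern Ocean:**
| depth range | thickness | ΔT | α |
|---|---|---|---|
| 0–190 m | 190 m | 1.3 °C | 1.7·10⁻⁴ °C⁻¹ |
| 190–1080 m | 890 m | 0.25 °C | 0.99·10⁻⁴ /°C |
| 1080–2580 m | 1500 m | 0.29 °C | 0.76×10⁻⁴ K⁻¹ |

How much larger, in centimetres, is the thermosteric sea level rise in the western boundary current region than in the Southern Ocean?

A Layer 1: 200 × 3.4×10⁻⁴ × 1.9 = 0.12920 m
A 2×10⁻⁴ × 890 × 0.39 = 0.06942 m
A total: 0.19862 m
B 1.7×10⁻⁴ × 190 × 1.3 = 0.04199 m
B 190–1080 m: 0.99×10⁻⁴ × 0.25 × 890 = 0.0220275 m
B 0.29 × 0.76×10⁻⁴ × 1500 = 0.03306 m
B total: 0.0970775 m
Difference: 0.19862 − 0.0970775 = 0.1015425 m

Δh_A − Δh_B ≈ 10.2 cm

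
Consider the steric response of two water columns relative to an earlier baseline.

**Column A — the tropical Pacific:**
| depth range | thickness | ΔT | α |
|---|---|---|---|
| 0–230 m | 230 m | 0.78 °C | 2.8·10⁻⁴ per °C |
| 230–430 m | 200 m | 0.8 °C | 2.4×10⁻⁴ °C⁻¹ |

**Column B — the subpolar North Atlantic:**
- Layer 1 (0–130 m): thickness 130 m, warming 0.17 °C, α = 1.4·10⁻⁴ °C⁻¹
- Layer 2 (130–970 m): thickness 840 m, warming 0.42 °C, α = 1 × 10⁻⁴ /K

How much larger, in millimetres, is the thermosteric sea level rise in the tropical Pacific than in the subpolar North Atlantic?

A 0–230 m: 0.78 × 2.8×10⁻⁴ × 230 = 0.050232 m
A 0.8 × 2.4×10⁻⁴ × 200 = 0.03840 m
A total: 0.088632 m
B 0–130 m: 1.4×10⁻⁴ × 130 × 0.17 = 0.003094 m
B 1×10⁻⁴ × 840 × 0.42 = 0.03528 m
B total: 0.038374 m
Difference: 0.088632 − 0.038374 = 0.050258 m

50.3 mm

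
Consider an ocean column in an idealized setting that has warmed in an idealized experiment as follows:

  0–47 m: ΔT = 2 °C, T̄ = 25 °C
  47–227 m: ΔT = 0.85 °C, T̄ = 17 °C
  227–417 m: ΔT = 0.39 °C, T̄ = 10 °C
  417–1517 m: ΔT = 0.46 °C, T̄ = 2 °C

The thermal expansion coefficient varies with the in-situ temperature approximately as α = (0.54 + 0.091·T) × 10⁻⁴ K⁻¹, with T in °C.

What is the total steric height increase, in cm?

Layer 1: α = (0.54 + 0.091×25)×10⁻⁴ = 2.815×10⁻⁴ K⁻¹
Layer 2: α = (0.54 + 0.091×17)×10⁻⁴ = 2.087×10⁻⁴ K⁻¹
Layer 3: α = (0.54 + 0.091×10)×10⁻⁴ = 1.45×10⁻⁴ K⁻¹
Layer 4: α = (0.54 + 0.091×2)×10⁻⁴ = 0.722×10⁻⁴ K⁻¹
2 × 2.815×10⁻⁴ × 47 = 0.026461 m
Layer 2: 2.087×10⁻⁴ × 180 × 0.85 = 0.0319311 m
Layer 3: 190 × 0.39 × 1.45×10⁻⁴ = 0.0107445 m
417–1517 m: 0.722×10⁻⁴ × 0.46 × 1100 = 0.0365332 m
Δh = 0.026461 + 0.0319311 + 0.0107445 + 0.0365332 = 0.1056698 m

about 10.6 cm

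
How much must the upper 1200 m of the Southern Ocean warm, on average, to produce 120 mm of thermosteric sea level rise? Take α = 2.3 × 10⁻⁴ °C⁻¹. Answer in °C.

ΔT = Δh/(αH) = 0.12 / (2.3×10⁻⁴ × 1200) ≈ 0.4348 °C

ΔT ≈ 0.435 °C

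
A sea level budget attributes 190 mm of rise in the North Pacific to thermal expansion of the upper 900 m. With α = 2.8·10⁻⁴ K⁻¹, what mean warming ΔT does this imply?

0.754 °C

ΔT = Δh/(αH) = 0.19 / (2.8×10⁻⁴ × 900) ≈ 0.7540 °C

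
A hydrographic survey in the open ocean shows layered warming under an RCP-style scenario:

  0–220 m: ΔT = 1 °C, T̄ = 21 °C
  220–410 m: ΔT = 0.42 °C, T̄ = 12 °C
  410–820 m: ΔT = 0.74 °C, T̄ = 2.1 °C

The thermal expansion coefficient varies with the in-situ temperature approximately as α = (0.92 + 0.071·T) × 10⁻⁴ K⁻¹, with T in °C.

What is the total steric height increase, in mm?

100 mm of thermosteric rise

Layer 1: α = (0.92 + 0.071×21)×10⁻⁴ = 2.411×10⁻⁴ K⁻¹
Layer 2: α = (0.92 + 0.071×12)×10⁻⁴ = 1.772×10⁻⁴ K⁻¹
Layer 3: α = (0.92 + 0.071×2.1)×10⁻⁴ = 1.0691×10⁻⁴ K⁻¹
1 × 2.411×10⁻⁴ × 220 = 0.053042 m
Layer 2: 190 × 0.42 × 1.772×10⁻⁴ = 0.01414056 m
410–820 m: 0.74 × 410 × 1.0691×10⁻⁴ = 0.032436494 m
Δh = 0.053042 + 0.01414056 + 0.032436494 = 0.099619054 m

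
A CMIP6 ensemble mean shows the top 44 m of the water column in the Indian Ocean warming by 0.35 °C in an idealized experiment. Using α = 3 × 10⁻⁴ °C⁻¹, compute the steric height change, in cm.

Δh = αΔT·H = 3×10⁻⁴ × 0.35 × 44 = 0.00462 m

0.462 cm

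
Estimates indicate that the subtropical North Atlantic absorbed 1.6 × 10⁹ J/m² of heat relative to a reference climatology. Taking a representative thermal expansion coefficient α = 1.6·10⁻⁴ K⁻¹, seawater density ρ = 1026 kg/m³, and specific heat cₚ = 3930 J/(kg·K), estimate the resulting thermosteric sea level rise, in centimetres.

Δh = αQ/(ρcₚ) = 1.6×10⁻⁴ × 1.6×10⁹ / (1026 × 3930) ≈ 0.063489 m

Δh = 6.35 cm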